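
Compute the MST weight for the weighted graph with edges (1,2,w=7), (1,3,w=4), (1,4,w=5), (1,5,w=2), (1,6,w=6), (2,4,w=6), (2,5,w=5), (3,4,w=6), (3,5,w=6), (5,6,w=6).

Apply Kruskal's algorithm (sort edges by weight, add if no cycle):

Sorted edges by weight:
  (1,5) w=2
  (1,3) w=4
  (1,4) w=5
  (2,5) w=5
  (1,6) w=6
  (2,4) w=6
  (3,4) w=6
  (3,5) w=6
  (5,6) w=6
  (1,2) w=7

Add edge (1,5) w=2 -- no cycle. Running total: 2
Add edge (1,3) w=4 -- no cycle. Running total: 6
Add edge (1,4) w=5 -- no cycle. Running total: 11
Add edge (2,5) w=5 -- no cycle. Running total: 16
Add edge (1,6) w=6 -- no cycle. Running total: 22

MST edges: (1,5,w=2), (1,3,w=4), (1,4,w=5), (2,5,w=5), (1,6,w=6)
Total MST weight: 2 + 4 + 5 + 5 + 6 = 22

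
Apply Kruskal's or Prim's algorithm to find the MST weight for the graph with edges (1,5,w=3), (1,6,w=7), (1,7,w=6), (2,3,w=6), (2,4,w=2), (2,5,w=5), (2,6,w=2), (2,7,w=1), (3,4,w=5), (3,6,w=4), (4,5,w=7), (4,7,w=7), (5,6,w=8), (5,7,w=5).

Apply Kruskal's algorithm (sort edges by weight, add if no cycle):

Sorted edges by weight:
  (2,7) w=1
  (2,4) w=2
  (2,6) w=2
  (1,5) w=3
  (3,6) w=4
  (2,5) w=5
  (3,4) w=5
  (5,7) w=5
  (1,7) w=6
  (2,3) w=6
  (1,6) w=7
  (4,5) w=7
  (4,7) w=7
  (5,6) w=8

Add edge (2,7) w=1 -- no cycle. Running total: 1
Add edge (2,4) w=2 -- no cycle. Running total: 3
Add edge (2,6) w=2 -- no cycle. Running total: 5
Add edge (1,5) w=3 -- no cycle. Running total: 8
Add edge (3,6) w=4 -- no cycle. Running total: 12
Add edge (2,5) w=5 -- no cycle. Running total: 17

MST edges: (2,7,w=1), (2,4,w=2), (2,6,w=2), (1,5,w=3), (3,6,w=4), (2,5,w=5)
Total MST weight: 1 + 2 + 2 + 3 + 4 + 5 = 17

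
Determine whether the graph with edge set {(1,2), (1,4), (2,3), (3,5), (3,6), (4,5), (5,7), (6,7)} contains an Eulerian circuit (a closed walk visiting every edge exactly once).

Step 1: Find the degree of each vertex:
  deg(1) = 2
  deg(2) = 2
  deg(3) = 3
  deg(4) = 2
  deg(5) = 3
  deg(6) = 2
  deg(7) = 2

Step 2: Count vertices with odd degree:
  Odd-degree vertices: 3, 5 (2 total)

Step 3: Apply Euler's theorem:
  - Eulerian circuit exists iff graph is connected and all vertices have even degree
  - Eulerian path exists iff graph is connected and has 0 or 2 odd-degree vertices

Graph is connected with exactly 2 odd-degree vertices (3, 5).
Eulerian path exists (starting and ending at the odd-degree vertices), but no Eulerian circuit.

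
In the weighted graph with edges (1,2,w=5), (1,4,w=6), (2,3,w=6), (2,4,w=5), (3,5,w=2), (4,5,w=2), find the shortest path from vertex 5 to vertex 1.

Step 1: Build adjacency list with weights:
  1: 2(w=5), 4(w=6)
  2: 1(w=5), 3(w=6), 4(w=5)
  3: 2(w=6), 5(w=2)
  4: 1(w=6), 2(w=5), 5(w=2)
  5: 3(w=2), 4(w=2)

Step 2: Apply Dijkstra's algorithm from vertex 5:
  Visit vertex 5 (distance=0)
    Update dist[3] = 2
    Update dist[4] = 2
  Visit vertex 3 (distance=2)
    Update dist[2] = 8
  Visit vertex 4 (distance=2)
    Update dist[1] = 8
    Update dist[2] = 7
  Visit vertex 2 (distance=7)
  Visit vertex 1 (distance=8)

Step 3: Shortest path: 5 -> 4 -> 1
Total weight: 2 + 6 = 8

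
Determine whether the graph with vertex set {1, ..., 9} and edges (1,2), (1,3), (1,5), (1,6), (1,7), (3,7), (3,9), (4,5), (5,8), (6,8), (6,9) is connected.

Step 1: Build adjacency list from edges:
  1: 2, 3, 5, 6, 7
  2: 1
  3: 1, 7, 9
  4: 5
  5: 1, 4, 8
  6: 1, 8, 9
  7: 1, 3
  8: 5, 6
  9: 3, 6

Step 2: Run BFS/DFS from vertex 1:
  Visited: {1, 2, 3, 5, 6, 7, 9, 4, 8}
  Reached 9 of 9 vertices

Step 3: All 9 vertices reached from vertex 1, so the graph is connected.
Answer: Yes, the graph is connected.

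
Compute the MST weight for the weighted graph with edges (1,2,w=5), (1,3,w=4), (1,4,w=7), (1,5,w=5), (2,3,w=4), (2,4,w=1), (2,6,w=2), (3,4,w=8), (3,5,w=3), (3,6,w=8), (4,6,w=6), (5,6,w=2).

Apply Kruskal's algorithm (sort edges by weight, add if no cycle):

Sorted edges by weight:
  (2,4) w=1
  (2,6) w=2
  (5,6) w=2
  (3,5) w=3
  (1,3) w=4
  (2,3) w=4
  (1,2) w=5
  (1,5) w=5
  (4,6) w=6
  (1,4) w=7
  (3,4) w=8
  (3,6) w=8

Add edge (2,4) w=1 -- no cycle. Running total: 1
Add edge (2,6) w=2 -- no cycle. Running total: 3
Add edge (5,6) w=2 -- no cycle. Running total: 5
Add edge (3,5) w=3 -- no cycle. Running total: 8
Add edge (1,3) w=4 -- no cycle. Running total: 12

MST edges: (2,4,w=1), (2,6,w=2), (5,6,w=2), (3,5,w=3), (1,3,w=4)
Total MST weight: 1 + 2 + 2 + 3 + 4 = 12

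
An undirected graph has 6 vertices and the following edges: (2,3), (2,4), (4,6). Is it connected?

Step 1: Build adjacency list from edges:
  1: (none)
  2: 3, 4
  3: 2
  4: 2, 6
  5: (none)
  6: 4

Step 2: Run BFS/DFS from vertex 1:
  Visited: {1}
  Reached 1 of 6 vertices

Step 3: Only 1 of 6 vertices reached. Graph is disconnected.
Connected components: {1}, {2, 3, 4, 6}, {5}
Answer: No, the graph is not connected (3 components).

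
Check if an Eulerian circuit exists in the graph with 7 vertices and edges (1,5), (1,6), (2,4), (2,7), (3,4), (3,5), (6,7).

Step 1: Find the degree of each vertex:
  deg(1) = 2
  deg(2) = 2
  deg(3) = 2
  deg(4) = 2
  deg(5) = 2
  deg(6) = 2
  deg(7) = 2

Step 2: Count vertices with odd degree:
  All vertices have even degree (0 odd-degree vertices)

Step 3: Apply Euler's theorem:
  - Eulerian circuit exists iff graph is connected and all vertices have even degree
  - Eulerian path exists iff graph is connected and has 0 or 2 odd-degree vertices

Graph is connected with 0 odd-degree vertices.
Both Eulerian circuit and Eulerian path exist.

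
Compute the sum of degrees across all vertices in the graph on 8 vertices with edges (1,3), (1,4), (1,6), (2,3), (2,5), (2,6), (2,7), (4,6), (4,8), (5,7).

Step 1: Count edges incident to each vertex:
  deg(1) = 3 (neighbors: 3, 4, 6)
  deg(2) = 4 (neighbors: 3, 5, 6, 7)
  deg(3) = 2 (neighbors: 1, 2)
  deg(4) = 3 (neighbors: 1, 6, 8)
  deg(5) = 2 (neighbors: 2, 7)
  deg(6) = 3 (neighbors: 1, 2, 4)
  deg(7) = 2 (neighbors: 2, 5)
  deg(8) = 1 (neighbors: 4)

Step 2: Sum all degrees:
  3 + 4 + 2 + 3 + 2 + 3 + 2 + 1 = 20

Verification: sum of degrees = 2 * |E| = 2 * 10 = 20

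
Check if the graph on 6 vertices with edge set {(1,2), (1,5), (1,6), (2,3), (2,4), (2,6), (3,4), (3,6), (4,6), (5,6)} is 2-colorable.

Step 1: Attempt 2-coloring using BFS:
  Start at vertex 1, assign color 0
  Color vertex 2 with color 1 (neighbor of 1)
  Color vertex 5 with color 1 (neighbor of 1)
  Color vertex 6 with color 1 (neighbor of 1)
  Color vertex 3 with color 0 (neighbor of 2)
  Color vertex 4 with color 0 (neighbor of 2)

Step 2: Conflict found! Vertices 2 and 6 are adjacent but have the same color.
This means the graph contains an odd cycle.

The graph is NOT bipartite.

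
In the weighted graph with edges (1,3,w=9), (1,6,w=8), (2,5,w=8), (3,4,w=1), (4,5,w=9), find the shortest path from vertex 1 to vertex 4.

Step 1: Build adjacency list with weights:
  1: 3(w=9), 6(w=8)
  2: 5(w=8)
  3: 1(w=9), 4(w=1)
  4: 3(w=1), 5(w=9)
  5: 2(w=8), 4(w=9)
  6: 1(w=8)

Step 2: Apply Dijkstra's algorithm from vertex 1:
  Visit vertex 1 (distance=0)
    Update dist[3] = 9
    Update dist[6] = 8
  Visit vertex 6 (distance=8)
  Visit vertex 3 (distance=9)
    Update dist[4] = 10
  Visit vertex 4 (distance=10)
    Update dist[5] = 19

Step 3: Shortest path: 1 -> 3 -> 4
Total weight: 9 + 1 = 10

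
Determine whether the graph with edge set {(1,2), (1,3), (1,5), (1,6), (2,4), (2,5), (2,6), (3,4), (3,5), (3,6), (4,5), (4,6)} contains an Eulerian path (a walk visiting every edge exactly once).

Step 1: Find the degree of each vertex:
  deg(1) = 4
  deg(2) = 4
  deg(3) = 4
  deg(4) = 4
  deg(5) = 4
  deg(6) = 4

Step 2: Count vertices with odd degree:
  All vertices have even degree (0 odd-degree vertices)

Step 3: Apply Euler's theorem:
  - Eulerian circuit exists iff graph is connected and all vertices have even degree
  - Eulerian path exists iff graph is connected and has 0 or 2 odd-degree vertices

Graph is connected with 0 odd-degree vertices.
Both Eulerian circuit and Eulerian path exist.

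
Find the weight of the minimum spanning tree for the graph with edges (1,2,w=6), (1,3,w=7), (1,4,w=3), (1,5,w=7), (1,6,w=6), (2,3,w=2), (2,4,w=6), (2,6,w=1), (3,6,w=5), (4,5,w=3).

Apply Kruskal's algorithm (sort edges by weight, add if no cycle):

Sorted edges by weight:
  (2,6) w=1
  (2,3) w=2
  (1,4) w=3
  (4,5) w=3
  (3,6) w=5
  (1,2) w=6
  (1,6) w=6
  (2,4) w=6
  (1,3) w=7
  (1,5) w=7

Add edge (2,6) w=1 -- no cycle. Running total: 1
Add edge (2,3) w=2 -- no cycle. Running total: 3
Add edge (1,4) w=3 -- no cycle. Running total: 6
Add edge (4,5) w=3 -- no cycle. Running total: 9
Skip edge (3,6) w=5 -- would create cycle
Add edge (1,2) w=6 -- no cycle. Running total: 15

MST edges: (2,6,w=1), (2,3,w=2), (1,4,w=3), (4,5,w=3), (1,2,w=6)
Total MST weight: 1 + 2 + 3 + 3 + 6 = 15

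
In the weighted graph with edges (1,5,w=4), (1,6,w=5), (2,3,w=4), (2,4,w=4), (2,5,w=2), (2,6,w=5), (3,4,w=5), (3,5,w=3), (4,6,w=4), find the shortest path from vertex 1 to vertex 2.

Step 1: Build adjacency list with weights:
  1: 5(w=4), 6(w=5)
  2: 3(w=4), 4(w=4), 5(w=2), 6(w=5)
  3: 2(w=4), 4(w=5), 5(w=3)
  4: 2(w=4), 3(w=5), 6(w=4)
  5: 1(w=4), 2(w=2), 3(w=3)
  6: 1(w=5), 2(w=5), 4(w=4)

Step 2: Apply Dijkstra's algorithm from vertex 1:
  Visit vertex 1 (distance=0)
    Update dist[5] = 4
    Update dist[6] = 5
  Visit vertex 5 (distance=4)
    Update dist[2] = 6
    Update dist[3] = 7
  Visit vertex 6 (distance=5)
    Update dist[4] = 9
  Visit vertex 2 (distance=6)

Step 3: Shortest path: 1 -> 5 -> 2
Total weight: 4 + 2 = 6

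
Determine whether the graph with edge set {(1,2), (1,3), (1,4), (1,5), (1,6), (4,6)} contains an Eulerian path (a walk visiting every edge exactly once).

Step 1: Find the degree of each vertex:
  deg(1) = 5
  deg(2) = 1
  deg(3) = 1
  deg(4) = 2
  deg(5) = 1
  deg(6) = 2

Step 2: Count vertices with odd degree:
  Odd-degree vertices: 1, 2, 3, 5 (4 total)

Step 3: Apply Euler's theorem:
  - Eulerian circuit exists iff graph is connected and all vertices have even degree
  - Eulerian path exists iff graph is connected and has 0 or 2 odd-degree vertices

Graph has 4 odd-degree vertices (need 0 or 2).
Neither Eulerian path nor Eulerian circuit exists.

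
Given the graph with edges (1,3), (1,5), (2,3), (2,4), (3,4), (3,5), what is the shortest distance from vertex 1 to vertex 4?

Step 1: Build adjacency list:
  1: 3, 5
  2: 3, 4
  3: 1, 2, 4, 5
  4: 2, 3
  5: 1, 3

Step 2: BFS from vertex 1 to find shortest path to 4:
  vertex 3 reached at distance 1
  vertex 5 reached at distance 1
  vertex 2 reached at distance 2
  vertex 4 reached at distance 2

Step 3: Shortest path: 1 -> 3 -> 4
Path length: 2 edges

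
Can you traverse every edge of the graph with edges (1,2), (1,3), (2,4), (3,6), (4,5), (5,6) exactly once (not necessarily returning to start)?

Step 1: Find the degree of each vertex:
  deg(1) = 2
  deg(2) = 2
  deg(3) = 2
  deg(4) = 2
  deg(5) = 2
  deg(6) = 2

Step 2: Count vertices with odd degree:
  All vertices have even degree (0 odd-degree vertices)

Step 3: Apply Euler's theorem:
  - Eulerian circuit exists iff graph is connected and all vertices have even degree
  - Eulerian path exists iff graph is connected and has 0 or 2 odd-degree vertices

Graph is connected with 0 odd-degree vertices.
Both Eulerian circuit and Eulerian path exist.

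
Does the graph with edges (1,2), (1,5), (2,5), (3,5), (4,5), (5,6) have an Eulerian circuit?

Step 1: Find the degree of each vertex:
  deg(1) = 2
  deg(2) = 2
  deg(3) = 1
  deg(4) = 1
  deg(5) = 5
  deg(6) = 1

Step 2: Count vertices with odd degree:
  Odd-degree vertices: 3, 4, 5, 6 (4 total)

Step 3: Apply Euler's theorem:
  - Eulerian circuit exists iff graph is connected and all vertices have even degree
  - Eulerian path exists iff graph is connected and has 0 or 2 odd-degree vertices

Graph has 4 odd-degree vertices (need 0 or 2).
Neither Eulerian path nor Eulerian circuit exists.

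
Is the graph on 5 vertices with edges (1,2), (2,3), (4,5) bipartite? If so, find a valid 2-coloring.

Step 1: Attempt 2-coloring using BFS:
  Start at vertex 1, assign color 0
  Color vertex 2 with color 1 (neighbor of 1)
  Color vertex 3 with color 0 (neighbor of 2)
  Start new component at vertex 4, assign color 0
  Color vertex 5 with color 1 (neighbor of 4)

Step 2: 2-coloring succeeded. No conflicts found.
  Set A (color 0): {1, 3, 4}
  Set B (color 1): {2, 5}

The graph is bipartite with partition {1, 3, 4}, {2, 5}.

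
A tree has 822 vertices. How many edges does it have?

A tree on n vertices always has exactly n - 1 edges.
For n = 822: edges = 822 - 1 = 821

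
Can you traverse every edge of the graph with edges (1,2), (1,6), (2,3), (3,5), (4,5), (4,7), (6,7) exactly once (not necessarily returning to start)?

Step 1: Find the degree of each vertex:
  deg(1) = 2
  deg(2) = 2
  deg(3) = 2
  deg(4) = 2
  deg(5) = 2
  deg(6) = 2
  deg(7) = 2

Step 2: Count vertices with odd degree:
  All vertices have even degree (0 odd-degree vertices)

Step 3: Apply Euler's theorem:
  - Eulerian circuit exists iff graph is connected and all vertices have even degree
  - Eulerian path exists iff graph is connected and has 0 or 2 odd-degree vertices

Graph is connected with 0 odd-degree vertices.
Both Eulerian circuit and Eulerian path exist.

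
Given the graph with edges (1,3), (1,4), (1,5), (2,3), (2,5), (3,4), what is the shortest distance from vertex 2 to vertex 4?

Step 1: Build adjacency list:
  1: 3, 4, 5
  2: 3, 5
  3: 1, 2, 4
  4: 1, 3
  5: 1, 2

Step 2: BFS from vertex 2 to find shortest path to 4:
  vertex 3 reached at distance 1
  vertex 5 reached at distance 1
  vertex 1 reached at distance 2
  vertex 4 reached at distance 2

Step 3: Shortest path: 2 -> 3 -> 4
Path length: 2 edges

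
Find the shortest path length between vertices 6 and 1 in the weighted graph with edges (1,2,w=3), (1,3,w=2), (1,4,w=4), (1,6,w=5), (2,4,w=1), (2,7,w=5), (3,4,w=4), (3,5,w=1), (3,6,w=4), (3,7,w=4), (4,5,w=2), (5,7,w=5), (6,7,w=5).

Step 1: Build adjacency list with weights:
  1: 2(w=3), 3(w=2), 4(w=4), 6(w=5)
  2: 1(w=3), 4(w=1), 7(w=5)
  3: 1(w=2), 4(w=4), 5(w=1), 6(w=4), 7(w=4)
  4: 1(w=4), 2(w=1), 3(w=4), 5(w=2)
  5: 3(w=1), 4(w=2), 7(w=5)
  6: 1(w=5), 3(w=4), 7(w=5)
  7: 2(w=5), 3(w=4), 5(w=5), 6(w=5)

Step 2: Apply Dijkstra's algorithm from vertex 6:
  Visit vertex 6 (distance=0)
    Update dist[1] = 5
    Update dist[3] = 4
    Update dist[7] = 5
  Visit vertex 3 (distance=4)
    Update dist[4] = 8
    Update dist[5] = 5
  Visit vertex 1 (distance=5)
    Update dist[2] = 8

Step 3: Shortest path: 6 -> 1
Total weight: 5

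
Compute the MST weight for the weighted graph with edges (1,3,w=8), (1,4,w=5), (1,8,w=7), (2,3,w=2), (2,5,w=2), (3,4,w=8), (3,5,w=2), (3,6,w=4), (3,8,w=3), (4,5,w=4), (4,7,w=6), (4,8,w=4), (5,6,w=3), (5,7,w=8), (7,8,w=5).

Apply Kruskal's algorithm (sort edges by weight, add if no cycle):

Sorted edges by weight:
  (2,3) w=2
  (2,5) w=2
  (3,5) w=2
  (3,8) w=3
  (5,6) w=3
  (3,6) w=4
  (4,5) w=4
  (4,8) w=4
  (1,4) w=5
  (7,8) w=5
  (4,7) w=6
  (1,8) w=7
  (1,3) w=8
  (3,4) w=8
  (5,7) w=8

Add edge (2,3) w=2 -- no cycle. Running total: 2
Add edge (2,5) w=2 -- no cycle. Running total: 4
Skip edge (3,5) w=2 -- would create cycle
Add edge (3,8) w=3 -- no cycle. Running total: 7
Add edge (5,6) w=3 -- no cycle. Running total: 10
Skip edge (3,6) w=4 -- would create cycle
Add edge (4,5) w=4 -- no cycle. Running total: 14
Skip edge (4,8) w=4 -- would create cycle
Add edge (1,4) w=5 -- no cycle. Running total: 19
Add edge (7,8) w=5 -- no cycle. Running total: 24

MST edges: (2,3,w=2), (2,5,w=2), (3,8,w=3), (5,6,w=3), (4,5,w=4), (1,4,w=5), (7,8,w=5)
Total MST weight: 2 + 2 + 3 + 3 + 4 + 5 + 5 = 24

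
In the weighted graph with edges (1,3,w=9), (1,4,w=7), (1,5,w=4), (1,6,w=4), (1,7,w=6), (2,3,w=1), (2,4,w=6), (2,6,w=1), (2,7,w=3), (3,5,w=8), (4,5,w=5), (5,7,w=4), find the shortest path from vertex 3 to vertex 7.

Step 1: Build adjacency list with weights:
  1: 3(w=9), 4(w=7), 5(w=4), 6(w=4), 7(w=6)
  2: 3(w=1), 4(w=6), 6(w=1), 7(w=3)
  3: 1(w=9), 2(w=1), 5(w=8)
  4: 1(w=7), 2(w=6), 5(w=5)
  5: 1(w=4), 3(w=8), 4(w=5), 7(w=4)
  6: 1(w=4), 2(w=1)
  7: 1(w=6), 2(w=3), 5(w=4)

Step 2: Apply Dijkstra's algorithm from vertex 3:
  Visit vertex 3 (distance=0)
    Update dist[1] = 9
    Update dist[2] = 1
    Update dist[5] = 8
  Visit vertex 2 (distance=1)
    Update dist[4] = 7
    Update dist[6] = 2
    Update dist[7] = 4
  Visit vertex 6 (distance=2)
    Update dist[1] = 6
  Visit vertex 7 (distance=4)

Step 3: Shortest path: 3 -> 2 -> 7
Total weight: 1 + 3 = 4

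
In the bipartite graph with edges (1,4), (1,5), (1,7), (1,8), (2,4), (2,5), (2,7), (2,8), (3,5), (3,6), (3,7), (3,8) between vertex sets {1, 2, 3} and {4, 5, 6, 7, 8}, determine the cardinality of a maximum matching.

Step 1: List the neighbors of each left vertex:
  1: 4, 5, 7, 8
  2: 4, 5, 7, 8
  3: 5, 6, 7, 8

Step 2: Greedily match left vertices, then look for augmenting paths:
  Match 1 -- 4
  Match 2 -- 5
  Match 3 -- 6
  No augmenting path remains.

Step 3: Verify this is maximum:
  Matching size 3 = min(|L|, |R|) = min(3, 5), which is an upper bound, so this matching is maximum.

Maximum matching: {(1,4), (2,5), (3,6)}
Size: 3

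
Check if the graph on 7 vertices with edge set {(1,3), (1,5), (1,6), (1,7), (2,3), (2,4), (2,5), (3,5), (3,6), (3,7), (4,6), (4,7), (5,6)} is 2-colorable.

Step 1: Attempt 2-coloring using BFS:
  Start at vertex 1, assign color 0
  Color vertex 3 with color 1 (neighbor of 1)
  Color vertex 5 with color 1 (neighbor of 1)
  Color vertex 6 with color 1 (neighbor of 1)
  Color vertex 7 with color 1 (neighbor of 1)
  Color vertex 2 with color 0 (neighbor of 3)

Step 2: Conflict found! Vertices 3 and 5 are adjacent but have the same color.
This means the graph contains an odd cycle.

The graph is NOT bipartite.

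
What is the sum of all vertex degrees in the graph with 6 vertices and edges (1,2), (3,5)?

Step 1: Count edges incident to each vertex:
  deg(1) = 1 (neighbors: 2)
  deg(2) = 1 (neighbors: 1)
  deg(3) = 1 (neighbors: 5)
  deg(4) = 0 (neighbors: none)
  deg(5) = 1 (neighbors: 3)
  deg(6) = 0 (neighbors: none)

Step 2: Sum all degrees:
  1 + 1 + 1 + 0 + 1 + 0 = 4

Verification: sum of degrees = 2 * |E| = 2 * 2 = 4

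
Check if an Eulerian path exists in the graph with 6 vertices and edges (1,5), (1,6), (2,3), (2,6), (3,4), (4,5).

Step 1: Find the degree of each vertex:
  deg(1) = 2
  deg(2) = 2
  deg(3) = 2
  deg(4) = 2
  deg(5) = 2
  deg(6) = 2

Step 2: Count vertices with odd degree:
  All vertices have even degree (0 odd-degree vertices)

Step 3: Apply Euler's theorem:
  - Eulerian circuit exists iff graph is connected and all vertices have even degree
  - Eulerian path exists iff graph is connected and has 0 or 2 odd-degree vertices

Graph is connected with 0 odd-degree vertices.
Both Eulerian circuit and Eulerian path exist.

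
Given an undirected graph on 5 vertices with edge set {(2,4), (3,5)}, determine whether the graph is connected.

Step 1: Build adjacency list from edges:
  1: (none)
  2: 4
  3: 5
  4: 2
  5: 3

Step 2: Run BFS/DFS from vertex 1:
  Visited: {1}
  Reached 1 of 5 vertices

Step 3: Only 1 of 5 vertices reached. Graph is disconnected.
Connected components: {1}, {2, 4}, {3, 5}
Answer: No, the graph is not connected (3 components).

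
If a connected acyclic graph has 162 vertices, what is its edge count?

A tree on n vertices always has exactly n - 1 edges.
For n = 162: edges = 162 - 1 = 161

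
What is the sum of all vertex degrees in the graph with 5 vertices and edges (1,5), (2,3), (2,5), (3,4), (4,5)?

Step 1: Count edges incident to each vertex:
  deg(1) = 1 (neighbors: 5)
  deg(2) = 2 (neighbors: 3, 5)
  deg(3) = 2 (neighbors: 2, 4)
  deg(4) = 2 (neighbors: 3, 5)
  deg(5) = 3 (neighbors: 1, 2, 4)

Step 2: Sum all degrees:
  1 + 2 + 2 + 2 + 3 = 10

Verification: sum of degrees = 2 * |E| = 2 * 5 = 10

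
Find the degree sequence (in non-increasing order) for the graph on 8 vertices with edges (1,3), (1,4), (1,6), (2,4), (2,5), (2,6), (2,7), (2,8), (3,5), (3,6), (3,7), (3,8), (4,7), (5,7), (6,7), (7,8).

Step 1: Count edges incident to each vertex:
  deg(1) = 3 (neighbors: 3, 4, 6)
  deg(2) = 5 (neighbors: 4, 5, 6, 7, 8)
  deg(3) = 5 (neighbors: 1, 5, 6, 7, 8)
  deg(4) = 3 (neighbors: 1, 2, 7)
  deg(5) = 3 (neighbors: 2, 3, 7)
  deg(6) = 4 (neighbors: 1, 2, 3, 7)
  deg(7) = 6 (neighbors: 2, 3, 4, 5, 6, 8)
  deg(8) = 3 (neighbors: 2, 3, 7)

Step 2: Sort degrees in non-increasing order:
  Degrees: [3, 5, 5, 3, 3, 4, 6, 3] -> sorted: [6, 5, 5, 4, 3, 3, 3, 3]

Degree sequence: [6, 5, 5, 4, 3, 3, 3, 3]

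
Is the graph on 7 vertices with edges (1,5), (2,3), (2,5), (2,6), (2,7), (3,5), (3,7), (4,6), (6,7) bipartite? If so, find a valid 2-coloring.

Step 1: Attempt 2-coloring using BFS:
  Start at vertex 1, assign color 0
  Color vertex 5 with color 1 (neighbor of 1)
  Color vertex 2 with color 0 (neighbor of 5)
  Color vertex 3 with color 0 (neighbor of 5)

Step 2: Conflict found! Vertices 2 and 3 are adjacent but have the same color.
This means the graph contains an odd cycle.

The graph is NOT bipartite.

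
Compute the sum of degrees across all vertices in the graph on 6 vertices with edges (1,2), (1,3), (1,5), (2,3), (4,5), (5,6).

Step 1: Count edges incident to each vertex:
  deg(1) = 3 (neighbors: 2, 3, 5)
  deg(2) = 2 (neighbors: 1, 3)
  deg(3) = 2 (neighbors: 1, 2)
  deg(4) = 1 (neighbors: 5)
  deg(5) = 3 (neighbors: 1, 4, 6)
  deg(6) = 1 (neighbors: 5)

Step 2: Sum all degrees:
  3 + 2 + 2 + 1 + 3 + 1 = 12

Verification: sum of degrees = 2 * |E| = 2 * 6 = 12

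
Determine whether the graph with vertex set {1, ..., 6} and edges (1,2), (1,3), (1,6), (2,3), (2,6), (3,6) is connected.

Step 1: Build adjacency list from edges:
  1: 2, 3, 6
  2: 1, 3, 6
  3: 1, 2, 6
  4: (none)
  5: (none)
  6: 1, 2, 3

Step 2: Run BFS/DFS from vertex 1:
  Visited: {1, 2, 3, 6}
  Reached 4 of 6 vertices

Step 3: Only 4 of 6 vertices reached. Graph is disconnected.
Connected components: {1, 2, 3, 6}, {4}, {5}
Answer: No, the graph is not connected (3 components).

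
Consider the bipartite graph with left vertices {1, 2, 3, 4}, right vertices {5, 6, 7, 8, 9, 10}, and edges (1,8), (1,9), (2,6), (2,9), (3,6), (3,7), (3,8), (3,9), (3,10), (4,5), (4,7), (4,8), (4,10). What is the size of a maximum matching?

Step 1: List the neighbors of each left vertex:
  1: 8, 9
  2: 6, 9
  3: 6, 7, 8, 9, 10
  4: 5, 7, 8, 10

Step 2: Greedily match left vertices, then look for augmenting paths:
  Match 1 -- 8
  Match 2 -- 6
  Match 3 -- 7
  Match 4 -- 5
  No augmenting path remains.

Step 3: Verify this is maximum:
  Matching size 4 = min(|L|, |R|) = min(4, 6), which is an upper bound, so this matching is maximum.

Maximum matching: {(1,8), (2,6), (3,7), (4,5)}
Size: 4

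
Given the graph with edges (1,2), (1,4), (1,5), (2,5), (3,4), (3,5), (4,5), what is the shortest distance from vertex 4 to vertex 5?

Step 1: Build adjacency list:
  1: 2, 4, 5
  2: 1, 5
  3: 4, 5
  4: 1, 3, 5
  5: 1, 2, 3, 4

Step 2: BFS from vertex 4 to find shortest path to 5:
  vertex 1 reached at distance 1
  vertex 3 reached at distance 1
  vertex 5 reached at distance 1

Step 3: Shortest path: 4 -> 5
Path length: 1 edge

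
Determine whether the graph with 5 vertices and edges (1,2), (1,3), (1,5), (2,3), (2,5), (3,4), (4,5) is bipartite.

Step 1: Attempt 2-coloring using BFS:
  Start at vertex 1, assign color 0
  Color vertex 2 with color 1 (neighbor of 1)
  Color vertex 3 with color 1 (neighbor of 1)
  Color vertex 5 with color 1 (neighbor of 1)

Step 2: Conflict found! Vertices 2 and 3 are adjacent but have the same color.
This means the graph contains an odd cycle.

The graph is NOT bipartite.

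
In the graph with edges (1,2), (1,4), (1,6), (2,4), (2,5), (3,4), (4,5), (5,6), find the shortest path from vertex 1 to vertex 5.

Step 1: Build adjacency list:
  1: 2, 4, 6
  2: 1, 4, 5
  3: 4
  4: 1, 2, 3, 5
  5: 2, 4, 6
  6: 1, 5

Step 2: BFS from vertex 1 to find shortest path to 5:
  vertex 2 reached at distance 1
  vertex 4 reached at distance 1
  vertex 6 reached at distance 1
  vertex 5 reached at distance 2

Step 3: Shortest path: 1 -> 4 -> 5
Path length: 2 edges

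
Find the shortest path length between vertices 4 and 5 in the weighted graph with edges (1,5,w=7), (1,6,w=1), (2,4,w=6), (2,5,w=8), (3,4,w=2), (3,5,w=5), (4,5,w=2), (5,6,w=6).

Step 1: Build adjacency list with weights:
  1: 5(w=7), 6(w=1)
  2: 4(w=6), 5(w=8)
  3: 4(w=2), 5(w=5)
  4: 2(w=6), 3(w=2), 5(w=2)
  5: 1(w=7), 2(w=8), 3(w=5), 4(w=2), 6(w=6)
  6: 1(w=1), 5(w=6)

Step 2: Apply Dijkstra's algorithm from vertex 4:
  Visit vertex 4 (distance=0)
    Update dist[2] = 6
    Update dist[3] = 2
    Update dist[5] = 2
  Visit vertex 3 (distance=2)
  Visit vertex 5 (distance=2)
    Update dist[1] = 9
    Update dist[6] = 8

Step 3: Shortest path: 4 -> 5
Total weight: 2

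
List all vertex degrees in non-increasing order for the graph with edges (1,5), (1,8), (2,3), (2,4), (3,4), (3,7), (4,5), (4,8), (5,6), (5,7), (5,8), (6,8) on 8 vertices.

Step 1: Count edges incident to each vertex:
  deg(1) = 2 (neighbors: 5, 8)
  deg(2) = 2 (neighbors: 3, 4)
  deg(3) = 3 (neighbors: 2, 4, 7)
  deg(4) = 4 (neighbors: 2, 3, 5, 8)
  deg(5) = 5 (neighbors: 1, 4, 6, 7, 8)
  deg(6) = 2 (neighbors: 5, 8)
  deg(7) = 2 (neighbors: 3, 5)
  deg(8) = 4 (neighbors: 1, 4, 5, 6)

Step 2: Sort degrees in non-increasing order:
  Degrees: [2, 2, 3, 4, 5, 2, 2, 4] -> sorted: [5, 4, 4, 3, 2, 2, 2, 2]

Degree sequence: [5, 4, 4, 3, 2, 2, 2, 2]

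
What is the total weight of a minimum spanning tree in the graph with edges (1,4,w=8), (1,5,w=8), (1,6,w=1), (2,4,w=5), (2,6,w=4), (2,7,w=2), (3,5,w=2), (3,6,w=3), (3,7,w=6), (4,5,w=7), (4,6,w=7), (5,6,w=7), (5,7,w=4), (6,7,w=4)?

Apply Kruskal's algorithm (sort edges by weight, add if no cycle):

Sorted edges by weight:
  (1,6) w=1
  (2,7) w=2
  (3,5) w=2
  (3,6) w=3
  (2,6) w=4
  (5,7) w=4
  (6,7) w=4
  (2,4) w=5
  (3,7) w=6
  (4,5) w=7
  (4,6) w=7
  (5,6) w=7
  (1,5) w=8
  (1,4) w=8

Add edge (1,6) w=1 -- no cycle. Running total: 1
Add edge (2,7) w=2 -- no cycle. Running total: 3
Add edge (3,5) w=2 -- no cycle. Running total: 5
Add edge (3,6) w=3 -- no cycle. Running total: 8
Add edge (2,6) w=4 -- no cycle. Running total: 12
Skip edge (5,7) w=4 -- would create cycle
Skip edge (6,7) w=4 -- would create cycle
Add edge (2,4) w=5 -- no cycle. Running total: 17

MST edges: (1,6,w=1), (2,7,w=2), (3,5,w=2), (3,6,w=3), (2,6,w=4), (2,4,w=5)
Total MST weight: 1 + 2 + 2 + 3 + 4 + 5 = 17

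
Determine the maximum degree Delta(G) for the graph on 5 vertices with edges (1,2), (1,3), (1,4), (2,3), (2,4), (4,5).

Step 1: Count edges incident to each vertex:
  deg(1) = 3 (neighbors: 2, 3, 4)
  deg(2) = 3 (neighbors: 1, 3, 4)
  deg(3) = 2 (neighbors: 1, 2)
  deg(4) = 3 (neighbors: 1, 2, 5)
  deg(5) = 1 (neighbors: 4)

Step 2: Find maximum:
  max(3, 3, 2, 3, 1) = 3 (vertex 1)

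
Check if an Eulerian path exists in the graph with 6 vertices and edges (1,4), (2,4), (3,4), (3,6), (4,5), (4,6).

Step 1: Find the degree of each vertex:
  deg(1) = 1
  deg(2) = 1
  deg(3) = 2
  deg(4) = 5
  deg(5) = 1
  deg(6) = 2

Step 2: Count vertices with odd degree:
  Odd-degree vertices: 1, 2, 4, 5 (4 total)

Step 3: Apply Euler's theorem:
  - Eulerian circuit exists iff graph is connected and all vertices have even degree
  - Eulerian path exists iff graph is connected and has 0 or 2 odd-degree vertices

Graph has 4 odd-degree vertices (need 0 or 2).
Neither Eulerian path nor Eulerian circuit exists.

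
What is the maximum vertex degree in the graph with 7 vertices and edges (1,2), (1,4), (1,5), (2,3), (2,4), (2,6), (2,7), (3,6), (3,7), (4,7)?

Step 1: Count edges incident to each vertex:
  deg(1) = 3 (neighbors: 2, 4, 5)
  deg(2) = 5 (neighbors: 1, 3, 4, 6, 7)
  deg(3) = 3 (neighbors: 2, 6, 7)
  deg(4) = 3 (neighbors: 1, 2, 7)
  deg(5) = 1 (neighbors: 1)
  deg(6) = 2 (neighbors: 2, 3)
  deg(7) = 3 (neighbors: 2, 3, 4)

Step 2: Find maximum:
  max(3, 5, 3, 3, 1, 2, 3) = 5 (vertex 2)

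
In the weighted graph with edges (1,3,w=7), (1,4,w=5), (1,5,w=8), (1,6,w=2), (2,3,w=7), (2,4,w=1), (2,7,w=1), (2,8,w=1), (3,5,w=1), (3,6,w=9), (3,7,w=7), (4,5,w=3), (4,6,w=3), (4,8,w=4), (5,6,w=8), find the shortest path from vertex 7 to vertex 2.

Step 1: Build adjacency list with weights:
  1: 3(w=7), 4(w=5), 5(w=8), 6(w=2)
  2: 3(w=7), 4(w=1), 7(w=1), 8(w=1)
  3: 1(w=7), 2(w=7), 5(w=1), 6(w=9), 7(w=7)
  4: 1(w=5), 2(w=1), 5(w=3), 6(w=3), 8(w=4)
  5: 1(w=8), 3(w=1), 4(w=3), 6(w=8)
  6: 1(w=2), 3(w=9), 4(w=3), 5(w=8)
  7: 2(w=1), 3(w=7)
  8: 2(w=1), 4(w=4)

Step 2: Apply Dijkstra's algorithm from vertex 7:
  Visit vertex 7 (distance=0)
    Update dist[2] = 1
    Update dist[3] = 7
  Visit vertex 2 (distance=1)
    Update dist[4] = 2
    Update dist[8] = 2

Step 3: Shortest path: 7 -> 2
Total weight: 1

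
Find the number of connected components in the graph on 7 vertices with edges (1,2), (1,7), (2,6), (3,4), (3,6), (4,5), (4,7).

Step 1: Build adjacency list from edges:
  1: 2, 7
  2: 1, 6
  3: 4, 6
  4: 3, 5, 7
  5: 4
  6: 2, 3
  7: 1, 4

Step 2: Run BFS/DFS from vertex 1:
  Visited: {1, 2, 7, 6, 4, 3, 5}
  Reached 7 of 7 vertices

Step 3: All 7 vertices reached from vertex 1, so the graph is connected.
Number of connected components: 1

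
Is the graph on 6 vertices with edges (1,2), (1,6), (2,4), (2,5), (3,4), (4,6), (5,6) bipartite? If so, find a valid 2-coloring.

Step 1: Attempt 2-coloring using BFS:
  Start at vertex 1, assign color 0
  Color vertex 2 with color 1 (neighbor of 1)
  Color vertex 6 with color 1 (neighbor of 1)
  Color vertex 4 with color 0 (neighbor of 2)
  Color vertex 5 with color 0 (neighbor of 2)
  Color vertex 3 with color 1 (neighbor of 4)

Step 2: 2-coloring succeeded. No conflicts found.
  Set A (color 0): {1, 4, 5}
  Set B (color 1): {2, 3, 6}

The graph is bipartite with partition {1, 4, 5}, {2, 3, 6}.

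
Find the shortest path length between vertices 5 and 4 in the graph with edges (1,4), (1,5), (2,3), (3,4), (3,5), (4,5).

Step 1: Build adjacency list:
  1: 4, 5
  2: 3
  3: 2, 4, 5
  4: 1, 3, 5
  5: 1, 3, 4

Step 2: BFS from vertex 5 to find shortest path to 4:
  vertex 1 reached at distance 1
  vertex 3 reached at distance 1
  vertex 4 reached at distance 1

Step 3: Shortest path: 5 -> 4
Path length: 1 edge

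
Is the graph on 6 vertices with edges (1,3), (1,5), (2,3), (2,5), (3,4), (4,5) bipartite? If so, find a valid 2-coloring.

Step 1: Attempt 2-coloring using BFS:
  Start at vertex 1, assign color 0
  Color vertex 3 with color 1 (neighbor of 1)
  Color vertex 5 with color 1 (neighbor of 1)
  Color vertex 2 with color 0 (neighbor of 3)
  Color vertex 4 with color 0 (neighbor of 3)
  Start new component at vertex 6, assign color 0

Step 2: 2-coloring succeeded. No conflicts found.
  Set A (color 0): {1, 2, 4, 6}
  Set B (color 1): {3, 5}

The graph is bipartite with partition {1, 2, 4, 6}, {3, 5}.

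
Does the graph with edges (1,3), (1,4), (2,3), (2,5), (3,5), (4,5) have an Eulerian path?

Step 1: Find the degree of each vertex:
  deg(1) = 2
  deg(2) = 2
  deg(3) = 3
  deg(4) = 2
  deg(5) = 3

Step 2: Count vertices with odd degree:
  Odd-degree vertices: 3, 5 (2 total)

Step 3: Apply Euler's theorem:
  - Eulerian circuit exists iff graph is connected and all vertices have even degree
  - Eulerian path exists iff graph is connected and has 0 or 2 odd-degree vertices

Graph is connected with exactly 2 odd-degree vertices (3, 5).
Eulerian path exists (starting and ending at the odd-degree vertices), but no Eulerian circuit.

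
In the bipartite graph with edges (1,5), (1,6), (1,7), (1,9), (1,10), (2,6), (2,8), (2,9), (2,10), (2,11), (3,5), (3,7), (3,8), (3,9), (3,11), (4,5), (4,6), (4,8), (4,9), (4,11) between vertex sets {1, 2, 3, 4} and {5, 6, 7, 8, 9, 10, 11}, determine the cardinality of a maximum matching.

Step 1: List the neighbors of each left vertex:
  1: 5, 6, 7, 9, 10
  2: 6, 8, 9, 10, 11
  3: 5, 7, 8, 9, 11
  4: 5, 6, 8, 9, 11

Step 2: Greedily match left vertices, then look for augmenting paths:
  Match 1 -- 5
  Match 2 -- 6
  Match 3 -- 7
  Match 4 -- 8
  No augmenting path remains.

Step 3: Verify this is maximum:
  Matching size 4 = min(|L|, |R|) = min(4, 7), which is an upper bound, so this matching is maximum.

Maximum matching: {(1,5), (2,6), (3,7), (4,8)}
Size: 4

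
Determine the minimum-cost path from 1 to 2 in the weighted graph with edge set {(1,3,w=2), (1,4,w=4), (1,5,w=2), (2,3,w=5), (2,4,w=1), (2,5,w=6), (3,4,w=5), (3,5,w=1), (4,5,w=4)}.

Step 1: Build adjacency list with weights:
  1: 3(w=2), 4(w=4), 5(w=2)
  2: 3(w=5), 4(w=1), 5(w=6)
  3: 1(w=2), 2(w=5), 4(w=5), 5(w=1)
  4: 1(w=4), 2(w=1), 3(w=5), 5(w=4)
  5: 1(w=2), 2(w=6), 3(w=1), 4(w=4)

Step 2: Apply Dijkstra's algorithm from vertex 1:
  Visit vertex 1 (distance=0)
    Update dist[3] = 2
    Update dist[4] = 4
    Update dist[5] = 2
  Visit vertex 3 (distance=2)
    Update dist[2] = 7
  Visit vertex 5 (distance=2)
  Visit vertex 4 (distance=4)
    Update dist[2] = 5
  Visit vertex 2 (distance=5)

Step 3: Shortest path: 1 -> 4 -> 2
Total weight: 4 + 1 = 5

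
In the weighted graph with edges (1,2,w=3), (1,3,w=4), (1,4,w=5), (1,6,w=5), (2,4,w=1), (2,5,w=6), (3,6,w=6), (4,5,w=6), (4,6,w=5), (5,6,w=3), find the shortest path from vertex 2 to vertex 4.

Step 1: Build adjacency list with weights:
  1: 2(w=3), 3(w=4), 4(w=5), 6(w=5)
  2: 1(w=3), 4(w=1), 5(w=6)
  3: 1(w=4), 6(w=6)
  4: 1(w=5), 2(w=1), 5(w=6), 6(w=5)
  5: 2(w=6), 4(w=6), 6(w=3)
  6: 1(w=5), 3(w=6), 4(w=5), 5(w=3)

Step 2: Apply Dijkstra's algorithm from vertex 2:
  Visit vertex 2 (distance=0)
    Update dist[1] = 3
    Update dist[4] = 1
    Update dist[5] = 6
  Visit vertex 4 (distance=1)
    Update dist[6] = 6

Step 3: Shortest path: 2 -> 4
Total weight: 1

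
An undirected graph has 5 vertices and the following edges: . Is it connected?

Step 1: Build adjacency list from edges:
  1: (none)
  2: (none)
  3: (none)
  4: (none)
  5: (none)

Step 2: Run BFS/DFS from vertex 1:
  Visited: {1}
  Reached 1 of 5 vertices

Step 3: Only 1 of 5 vertices reached. Graph is disconnected.
Connected components: {1}, {2}, {3}, {4}, {5}
Answer: No, the graph is not connected (5 components).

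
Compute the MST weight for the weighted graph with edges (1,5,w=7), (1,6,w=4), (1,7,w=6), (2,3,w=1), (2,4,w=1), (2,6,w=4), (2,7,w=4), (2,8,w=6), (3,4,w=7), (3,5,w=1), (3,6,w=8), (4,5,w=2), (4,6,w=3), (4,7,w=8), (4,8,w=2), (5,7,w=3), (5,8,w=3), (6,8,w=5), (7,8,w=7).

Apply Kruskal's algorithm (sort edges by weight, add if no cycle):

Sorted edges by weight:
  (2,4) w=1
  (2,3) w=1
  (3,5) w=1
  (4,5) w=2
  (4,8) w=2
  (4,6) w=3
  (5,8) w=3
  (5,7) w=3
  (1,6) w=4
  (2,6) w=4
  (2,7) w=4
  (6,8) w=5
  (1,7) w=6
  (2,8) w=6
  (1,5) w=7
  (3,4) w=7
  (7,8) w=7
  (3,6) w=8
  (4,7) w=8

Add edge (2,4) w=1 -- no cycle. Running total: 1
Add edge (2,3) w=1 -- no cycle. Running total: 2
Add edge (3,5) w=1 -- no cycle. Running total: 3
Skip edge (4,5) w=2 -- would create cycle
Add edge (4,8) w=2 -- no cycle. Running total: 5
Add edge (4,6) w=3 -- no cycle. Running total: 8
Skip edge (5,8) w=3 -- would create cycle
Add edge (5,7) w=3 -- no cycle. Running total: 11
Add edge (1,6) w=4 -- no cycle. Running total: 15

MST edges: (2,4,w=1), (2,3,w=1), (3,5,w=1), (4,8,w=2), (4,6,w=3), (5,7,w=3), (1,6,w=4)
Total MST weight: 1 + 1 + 1 + 2 + 3 + 3 + 4 = 15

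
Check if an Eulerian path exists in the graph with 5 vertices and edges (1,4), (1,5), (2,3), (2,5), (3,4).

Step 1: Find the degree of each vertex:
  deg(1) = 2
  deg(2) = 2
  deg(3) = 2
  deg(4) = 2
  deg(5) = 2

Step 2: Count vertices with odd degree:
  All vertices have even degree (0 odd-degree vertices)

Step 3: Apply Euler's theorem:
  - Eulerian circuit exists iff graph is connected and all vertices have even degree
  - Eulerian path exists iff graph is connected and has 0 or 2 odd-degree vertices

Graph is connected with 0 odd-degree vertices.
Both Eulerian circuit and Eulerian path exist.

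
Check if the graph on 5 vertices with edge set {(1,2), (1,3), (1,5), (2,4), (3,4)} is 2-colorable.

Step 1: Attempt 2-coloring using BFS:
  Start at vertex 1, assign color 0
  Color vertex 2 with color 1 (neighbor of 1)
  Color vertex 3 with color 1 (neighbor of 1)
  Color vertex 5 with color 1 (neighbor of 1)
  Color vertex 4 with color 0 (neighbor of 2)

Step 2: 2-coloring succeeded. No conflicts found.
  Set A (color 0): {1, 4}
  Set B (color 1): {2, 3, 5}

The graph is bipartite with partition {1, 4}, {2, 3, 5}.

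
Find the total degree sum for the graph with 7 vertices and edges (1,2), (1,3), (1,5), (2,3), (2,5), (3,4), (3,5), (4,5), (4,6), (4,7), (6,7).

Step 1: Count edges incident to each vertex:
  deg(1) = 3 (neighbors: 2, 3, 5)
  deg(2) = 3 (neighbors: 1, 3, 5)
  deg(3) = 4 (neighbors: 1, 2, 4, 5)
  deg(4) = 4 (neighbors: 3, 5, 6, 7)
  deg(5) = 4 (neighbors: 1, 2, 3, 4)
  deg(6) = 2 (neighbors: 4, 7)
  deg(7) = 2 (neighbors: 4, 6)

Step 2: Sum all degrees:
  3 + 3 + 4 + 4 + 4 + 2 + 2 = 22

Verification: sum of degrees = 2 * |E| = 2 * 11 = 22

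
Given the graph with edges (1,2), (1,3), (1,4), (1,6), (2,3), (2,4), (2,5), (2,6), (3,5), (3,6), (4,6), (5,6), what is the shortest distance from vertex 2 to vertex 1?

Step 1: Build adjacency list:
  1: 2, 3, 4, 6
  2: 1, 3, 4, 5, 6
  3: 1, 2, 5, 6
  4: 1, 2, 6
  5: 2, 3, 6
  6: 1, 2, 3, 4, 5

Step 2: BFS from vertex 2 to find shortest path to 1:
  vertex 1 reached at distance 1

Step 3: Shortest path: 2 -> 1
Path length: 1 edge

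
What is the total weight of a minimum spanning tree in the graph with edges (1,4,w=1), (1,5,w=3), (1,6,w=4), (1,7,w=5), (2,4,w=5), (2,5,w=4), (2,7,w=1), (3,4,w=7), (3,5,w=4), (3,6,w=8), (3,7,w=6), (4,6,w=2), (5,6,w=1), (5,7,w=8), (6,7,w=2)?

Apply Kruskal's algorithm (sort edges by weight, add if no cycle):

Sorted edges by weight:
  (1,4) w=1
  (2,7) w=1
  (5,6) w=1
  (4,6) w=2
  (6,7) w=2
  (1,5) w=3
  (1,6) w=4
  (2,5) w=4
  (3,5) w=4
  (1,7) w=5
  (2,4) w=5
  (3,7) w=6
  (3,4) w=7
  (3,6) w=8
  (5,7) w=8

Add edge (1,4) w=1 -- no cycle. Running total: 1
Add edge (2,7) w=1 -- no cycle. Running total: 2
Add edge (5,6) w=1 -- no cycle. Running total: 3
Add edge (4,6) w=2 -- no cycle. Running total: 5
Add edge (6,7) w=2 -- no cycle. Running total: 7
Skip edge (1,5) w=3 -- would create cycle
Skip edge (1,6) w=4 -- would create cycle
Skip edge (2,5) w=4 -- would create cycle
Add edge (3,5) w=4 -- no cycle. Running total: 11

MST edges: (1,4,w=1), (2,7,w=1), (5,6,w=1), (4,6,w=2), (6,7,w=2), (3,5,w=4)
Total MST weight: 1 + 1 + 1 + 2 + 2 + 4 = 11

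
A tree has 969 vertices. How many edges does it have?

A tree on n vertices always has exactly n - 1 edges.
For n = 969: edges = 969 - 1 = 968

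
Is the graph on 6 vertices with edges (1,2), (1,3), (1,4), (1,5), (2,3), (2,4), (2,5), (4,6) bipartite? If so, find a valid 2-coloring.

Step 1: Attempt 2-coloring using BFS:
  Start at vertex 1, assign color 0
  Color vertex 2 with color 1 (neighbor of 1)
  Color vertex 3 with color 1 (neighbor of 1)
  Color vertex 4 with color 1 (neighbor of 1)
  Color vertex 5 with color 1 (neighbor of 1)

Step 2: Conflict found! Vertices 2 and 3 are adjacent but have the same color.
This means the graph contains an odd cycle.

The graph is NOT bipartite.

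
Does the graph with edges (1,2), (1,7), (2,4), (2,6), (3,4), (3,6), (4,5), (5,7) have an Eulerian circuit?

Step 1: Find the degree of each vertex:
  deg(1) = 2
  deg(2) = 3
  deg(3) = 2
  deg(4) = 3
  deg(5) = 2
  deg(6) = 2
  deg(7) = 2

Step 2: Count vertices with odd degree:
  Odd-degree vertices: 2, 4 (2 total)

Step 3: Apply Euler's theorem:
  - Eulerian circuit exists iff graph is connected and all vertices have even degree
  - Eulerian path exists iff graph is connected and has 0 or 2 odd-degree vertices

Graph is connected with exactly 2 odd-degree vertices (2, 4).
Eulerian path exists (starting and ending at the odd-degree vertices), but no Eulerian circuit.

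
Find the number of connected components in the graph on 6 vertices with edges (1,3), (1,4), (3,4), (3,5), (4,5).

Step 1: Build adjacency list from edges:
  1: 3, 4
  2: (none)
  3: 1, 4, 5
  4: 1, 3, 5
  5: 3, 4
  6: (none)

Step 2: Run BFS/DFS from vertex 1:
  Visited: {1, 3, 4, 5}
  Reached 4 of 6 vertices

Step 3: Only 4 of 6 vertices reached. Graph is disconnected.
Connected components: {1, 3, 4, 5}, {2}, {6}
Number of connected components: 3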